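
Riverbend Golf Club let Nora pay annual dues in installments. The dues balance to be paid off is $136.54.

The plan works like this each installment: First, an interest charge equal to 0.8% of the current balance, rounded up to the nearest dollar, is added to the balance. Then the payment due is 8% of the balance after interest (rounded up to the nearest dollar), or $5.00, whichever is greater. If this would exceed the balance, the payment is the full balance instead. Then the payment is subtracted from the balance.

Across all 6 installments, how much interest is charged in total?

$8.00

Installment 1: opening $136.54; interest $2.00 → $138.54; payment $12.00; balance $126.54
Installment 2: opening $126.54; interest $2.00 → $128.54; payment $11.00; balance $117.54
Installment 3: opening $117.54; interest $1.00 → $118.54; payment $10.00; balance $108.54
Installment 4: opening $108.54; interest $1.00 → $109.54; payment $9.00; balance $100.54
Installment 5: opening $100.54; interest $1.00 → $101.54; payment $9.00; balance $92.54
Installment 6: opening $92.54; interest $1.00 → $93.54; payment $8.00; balance $85.54
Total interest: $2.00 + $2.00 + $1.00 + $1.00 + $1.00 + $1.00 = $8.00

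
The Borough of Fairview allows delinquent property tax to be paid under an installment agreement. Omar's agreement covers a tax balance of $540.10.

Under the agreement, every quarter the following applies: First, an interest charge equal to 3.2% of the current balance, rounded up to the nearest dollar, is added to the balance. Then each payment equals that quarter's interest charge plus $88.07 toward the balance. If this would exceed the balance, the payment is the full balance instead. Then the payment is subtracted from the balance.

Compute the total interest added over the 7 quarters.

Quarter 1: opening $540.10; interest $18.00 → $558.10; payment $106.07; balance $452.03
Quarter 2: opening $452.03; interest $15.00 → $467.03; payment $103.07; balance $363.96
Quarter 3: opening $363.96; interest $12.00 → $375.96; payment $100.07; balance $275.89
Quarter 4: opening $275.89; interest $9.00 → $284.89; payment $97.07; balance $187.82
Quarter 5: opening $187.82; interest $7.00 → $194.82; payment $95.07; balance $99.75
Quarter 6: opening $99.75; interest $4.00 → $103.75; payment $92.07; balance $11.68
Quarter 7: opening $11.68; interest $1.00 → $12.68; payment $12.68; balance $0.00
Total interest: $18.00 + $15.00 + $12.00 + $9.00 + $7.00 + $4.00 + $1.00 = $66.00

$66.00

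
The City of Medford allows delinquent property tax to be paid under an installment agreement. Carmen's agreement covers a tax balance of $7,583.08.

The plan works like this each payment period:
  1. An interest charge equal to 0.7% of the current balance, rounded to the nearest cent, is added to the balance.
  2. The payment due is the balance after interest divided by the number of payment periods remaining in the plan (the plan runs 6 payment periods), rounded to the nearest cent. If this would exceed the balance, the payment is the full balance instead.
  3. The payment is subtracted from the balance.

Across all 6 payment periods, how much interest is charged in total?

$187.95

Payment period 1: $7,583.08 +$53.08 interest = $7,636.16; pay $1,272.69 → $6,363.47
Payment period 2: $6,363.47 +$44.54 interest = $6,408.01; pay $1,281.60 → $5,126.41
Payment period 3: $5,126.41 +$35.88 interest = $5,162.29; pay $1,290.57 → $3,871.72
Payment period 4: $3,871.72 +$27.10 interest = $3,898.82; pay $1,299.61 → $2,599.21
Payment period 5: $2,599.21 +$18.19 interest = $2,617.40; pay $1,308.70 → $1,308.70
Payment period 6: $1,308.70 +$9.16 interest = $1,317.86; pay $1,317.86 → $0.00
Total interest: $53.08 + $44.54 + $35.88 + $27.10 + $18.19 + $9.16 = $187.95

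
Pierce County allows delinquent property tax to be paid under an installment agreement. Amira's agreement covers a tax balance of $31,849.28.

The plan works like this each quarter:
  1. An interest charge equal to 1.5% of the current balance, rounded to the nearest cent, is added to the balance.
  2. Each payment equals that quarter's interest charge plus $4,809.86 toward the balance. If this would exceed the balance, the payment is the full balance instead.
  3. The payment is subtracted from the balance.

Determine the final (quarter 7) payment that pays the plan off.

$3,034.97

Quarter 1: $31,849.28 +$477.74 interest = $32,327.02; pay $5,287.60 → $27,039.42
Quarter 2: $27,039.42 +$405.59 interest = $27,445.01; pay $5,215.45 → $22,229.56
Quarter 3: $22,229.56 +$333.44 interest = $22,563.00; pay $5,143.30 → $17,419.70
Quarter 4: $17,419.70 +$261.30 interest = $17,681.00; pay $5,071.16 → $12,609.84
Quarter 5: $12,609.84 +$189.15 interest = $12,798.99; pay $4,999.01 → $7,799.98
Quarter 6: $7,799.98 +$117.00 interest = $7,916.98; pay $4,926.86 → $2,990.12
Quarter 7: $2,990.12 +$44.85 interest = $3,034.97; pay $3,034.97 → $0.00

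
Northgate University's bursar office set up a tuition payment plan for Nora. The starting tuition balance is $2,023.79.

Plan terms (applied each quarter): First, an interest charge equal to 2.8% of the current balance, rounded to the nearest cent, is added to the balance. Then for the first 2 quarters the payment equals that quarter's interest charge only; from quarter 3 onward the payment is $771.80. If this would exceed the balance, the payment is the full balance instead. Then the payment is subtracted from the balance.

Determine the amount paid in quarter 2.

# | Opening | Interest | Payment | End bal
1 | $2,023.79 | $56.67 | $56.67 | $2,023.79
2 | $2,023.79 | $56.67 | $56.67 | $2,023.79

$56.67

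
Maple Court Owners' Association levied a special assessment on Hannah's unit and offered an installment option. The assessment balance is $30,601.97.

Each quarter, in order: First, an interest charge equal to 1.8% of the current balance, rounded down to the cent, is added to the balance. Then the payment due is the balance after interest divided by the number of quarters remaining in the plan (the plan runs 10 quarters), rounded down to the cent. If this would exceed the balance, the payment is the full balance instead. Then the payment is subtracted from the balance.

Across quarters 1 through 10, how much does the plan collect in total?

Quarter 1: opening $30,601.97; interest $550.83 → $31,152.80; payment $3,115.28; balance $28,037.52
Quarter 2: opening $28,037.52; interest $504.67 → $28,542.19; payment $3,171.35; balance $25,370.84
Quarter 3: opening $25,370.84; interest $456.67 → $25,827.51; payment $3,228.43; balance $22,599.08
Quarter 4: opening $22,599.08; interest $406.78 → $23,005.86; payment $3,286.55; balance $19,719.31
Quarter 5: opening $19,719.31; interest $354.94 → $20,074.25; payment $3,345.70; balance $16,728.55
Quarter 6: opening $16,728.55; interest $301.11 → $17,029.66; payment $3,405.93; balance $13,623.73
Quarter 7: opening $13,623.73; interest $245.22 → $13,868.95; payment $3,467.23; balance $10,401.72
Quarter 8: opening $10,401.72; interest $187.23 → $10,588.95; payment $3,529.65; balance $7,059.30
Quarter 9: opening $7,059.30; interest $127.06 → $7,186.36; payment $3,593.18; balance $3,593.18
Quarter 10: opening $3,593.18; interest $64.67 → $3,657.85; payment $3,657.85; balance $0.00
Total paid: $33,801.15

$33,801.15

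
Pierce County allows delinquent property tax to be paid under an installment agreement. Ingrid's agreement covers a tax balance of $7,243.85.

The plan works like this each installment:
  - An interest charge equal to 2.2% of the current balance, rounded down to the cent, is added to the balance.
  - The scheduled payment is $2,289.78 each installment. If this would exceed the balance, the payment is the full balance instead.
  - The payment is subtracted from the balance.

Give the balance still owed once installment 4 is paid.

$0.00

Installment 1: opening $7,243.85; interest $159.36 → $7,403.21; payment $2,289.78; balance $5,113.43
Installment 2: opening $5,113.43; interest $112.49 → $5,225.92; payment $2,289.78; balance $2,936.14
Installment 3: opening $2,936.14; interest $64.59 → $3,000.73; payment $2,289.78; balance $710.95
Installment 4: opening $710.95; interest $15.64 → $726.59; payment $726.59; balance $0.00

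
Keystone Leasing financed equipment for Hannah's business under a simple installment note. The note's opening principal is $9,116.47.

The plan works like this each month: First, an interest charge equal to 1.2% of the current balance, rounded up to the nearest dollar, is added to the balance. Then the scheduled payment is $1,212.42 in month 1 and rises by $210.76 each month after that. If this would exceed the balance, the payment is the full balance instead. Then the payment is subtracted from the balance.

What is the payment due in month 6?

# | Opening | Interest | Payment | End bal
1 | $9,116.47 | $110.00 | $1,212.42 | $8,014.05
2 | $8,014.05 | $97.00 | $1,423.18 | $6,687.87
3 | $6,687.87 | $81.00 | $1,633.94 | $5,134.93
4 | $5,134.93 | $62.00 | $1,844.70 | $3,352.23
5 | $3,352.23 | $41.00 | $2,055.46 | $1,337.77
6 | $1,337.77 | $17.00 | $1,354.77 | $0.00

$1,354.77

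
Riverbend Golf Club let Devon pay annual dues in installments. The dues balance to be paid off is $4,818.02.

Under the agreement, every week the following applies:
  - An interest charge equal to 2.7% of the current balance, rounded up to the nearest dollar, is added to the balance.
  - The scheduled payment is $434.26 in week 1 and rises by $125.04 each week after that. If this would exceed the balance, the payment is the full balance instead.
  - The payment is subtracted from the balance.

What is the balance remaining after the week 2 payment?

$4,077.46

Week 1: $4,818.02 +$131.00 interest = $4,949.02; pay $434.26 → $4,514.76
Week 2: $4,514.76 +$122.00 interest = $4,636.76; pay $559.30 → $4,077.46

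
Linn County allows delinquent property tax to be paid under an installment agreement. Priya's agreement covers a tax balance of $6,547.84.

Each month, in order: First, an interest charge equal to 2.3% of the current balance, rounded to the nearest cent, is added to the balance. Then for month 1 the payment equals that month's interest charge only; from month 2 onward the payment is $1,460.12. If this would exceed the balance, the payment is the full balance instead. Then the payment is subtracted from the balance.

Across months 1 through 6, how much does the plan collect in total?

# | Opening | Interest | Payment | End bal
1 | $6,547.84 | $150.60 | $150.60 | $6,547.84
2 | $6,547.84 | $150.60 | $1,460.12 | $5,238.32
3 | $5,238.32 | $120.48 | $1,460.12 | $3,898.68
4 | $3,898.68 | $89.67 | $1,460.12 | $2,528.23
5 | $2,528.23 | $58.15 | $1,460.12 | $1,126.26
6 | $1,126.26 | $25.90 | $1,152.16 | $0.00
Total paid: $7,143.24

$7,143.24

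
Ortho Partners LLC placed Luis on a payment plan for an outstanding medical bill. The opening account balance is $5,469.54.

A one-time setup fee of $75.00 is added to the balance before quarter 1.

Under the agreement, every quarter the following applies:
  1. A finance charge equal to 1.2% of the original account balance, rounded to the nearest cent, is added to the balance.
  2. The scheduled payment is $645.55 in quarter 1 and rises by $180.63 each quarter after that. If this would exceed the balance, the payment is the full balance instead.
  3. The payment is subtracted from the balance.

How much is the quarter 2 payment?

Quarter 1: $5,544.54 +$65.63 interest = $5,610.17; pay $645.55 → $4,964.62
Quarter 2: $4,964.62 +$65.63 interest = $5,030.25; pay $826.18 → $4,204.07

$826.18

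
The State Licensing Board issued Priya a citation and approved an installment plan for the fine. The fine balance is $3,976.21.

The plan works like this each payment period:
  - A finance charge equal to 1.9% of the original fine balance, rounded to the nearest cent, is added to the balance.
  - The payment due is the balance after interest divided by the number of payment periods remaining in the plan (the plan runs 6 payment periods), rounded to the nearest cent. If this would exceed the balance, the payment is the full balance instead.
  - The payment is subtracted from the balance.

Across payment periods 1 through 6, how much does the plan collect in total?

# | Opening | Interest | Payment | End bal
1 | $3,976.21 | $75.55 | $675.29 | $3,376.47
2 | $3,376.47 | $75.55 | $690.40 | $2,761.62
3 | $2,761.62 | $75.55 | $709.29 | $2,127.88
4 | $2,127.88 | $75.55 | $734.48 | $1,468.95
5 | $1,468.95 | $75.55 | $772.25 | $772.25
6 | $772.25 | $75.55 | $847.80 | $0.00
Total paid: $4,429.51

$4,429.51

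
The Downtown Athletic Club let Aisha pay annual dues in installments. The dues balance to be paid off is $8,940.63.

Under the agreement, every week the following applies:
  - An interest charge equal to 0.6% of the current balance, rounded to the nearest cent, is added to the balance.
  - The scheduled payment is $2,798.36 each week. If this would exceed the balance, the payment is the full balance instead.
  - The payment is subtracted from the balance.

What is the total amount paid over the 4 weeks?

# | Opening | Interest | Payment | End bal
1 | $8,940.63 | $53.64 | $2,798.36 | $6,195.91
2 | $6,195.91 | $37.18 | $2,798.36 | $3,434.73
3 | $3,434.73 | $20.61 | $2,798.36 | $656.98
4 | $656.98 | $3.94 | $660.92 | $0.00
Total paid: $9,056.00

$9,056.00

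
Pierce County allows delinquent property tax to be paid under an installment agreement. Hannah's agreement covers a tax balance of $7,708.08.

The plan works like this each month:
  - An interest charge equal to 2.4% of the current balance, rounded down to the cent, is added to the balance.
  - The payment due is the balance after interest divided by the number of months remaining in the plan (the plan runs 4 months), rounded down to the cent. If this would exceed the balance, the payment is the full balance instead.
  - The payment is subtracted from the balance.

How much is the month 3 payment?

Month 1: opening $7,708.08; interest $184.99 → $7,893.07; payment $1,973.26; balance $5,919.81
Month 2: opening $5,919.81; interest $142.07 → $6,061.88; payment $2,020.62; balance $4,041.26
Month 3: opening $4,041.26; interest $96.99 → $4,138.25; payment $2,069.12; balance $2,069.13

$2,069.12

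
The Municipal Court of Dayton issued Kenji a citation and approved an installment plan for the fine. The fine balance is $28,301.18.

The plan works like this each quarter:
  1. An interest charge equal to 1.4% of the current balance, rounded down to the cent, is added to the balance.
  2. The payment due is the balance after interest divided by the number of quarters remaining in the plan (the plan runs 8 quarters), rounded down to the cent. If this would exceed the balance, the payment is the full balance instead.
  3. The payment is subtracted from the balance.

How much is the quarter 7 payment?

$3,899.24

# | Opening | Interest | Payment | End bal
1 | $28,301.18 | $396.21 | $3,587.17 | $25,110.22
2 | $25,110.22 | $351.54 | $3,637.39 | $21,824.37
3 | $21,824.37 | $305.54 | $3,688.31 | $18,441.60
4 | $18,441.60 | $258.18 | $3,739.95 | $14,959.83
5 | $14,959.83 | $209.43 | $3,792.31 | $11,376.95
6 | $11,376.95 | $159.27 | $3,845.40 | $7,690.82
7 | $7,690.82 | $107.67 | $3,899.24 | $3,899.25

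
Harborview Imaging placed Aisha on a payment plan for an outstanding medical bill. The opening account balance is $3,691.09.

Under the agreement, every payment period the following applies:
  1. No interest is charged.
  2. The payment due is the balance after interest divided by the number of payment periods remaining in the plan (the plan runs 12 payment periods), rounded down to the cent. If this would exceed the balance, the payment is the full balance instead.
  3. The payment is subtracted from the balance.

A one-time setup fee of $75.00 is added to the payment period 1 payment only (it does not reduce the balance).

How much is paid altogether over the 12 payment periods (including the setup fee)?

# | Opening | Payment | Fee | End bal
1 | $3,691.09 | $307.59 | $75.00 | $3,383.50
2 | $3,383.50 | $307.59 | — | $3,075.91
3 | $3,075.91 | $307.59 | — | $2,768.32
4 | $2,768.32 | $307.59 | — | $2,460.73
5 | $2,460.73 | $307.59 | — | $2,153.14
6 | $2,153.14 | $307.59 | — | $1,845.55
7 | $1,845.55 | $307.59 | — | $1,537.96
8 | $1,537.96 | $307.59 | — | $1,230.37
9 | $1,230.37 | $307.59 | — | $922.78
10 | $922.78 | $307.59 | — | $615.19
11 | $615.19 | $307.59 | — | $307.60
12 | $307.60 | $307.60 | — | $0.00
Total paid: $3,766.09

$3,766.09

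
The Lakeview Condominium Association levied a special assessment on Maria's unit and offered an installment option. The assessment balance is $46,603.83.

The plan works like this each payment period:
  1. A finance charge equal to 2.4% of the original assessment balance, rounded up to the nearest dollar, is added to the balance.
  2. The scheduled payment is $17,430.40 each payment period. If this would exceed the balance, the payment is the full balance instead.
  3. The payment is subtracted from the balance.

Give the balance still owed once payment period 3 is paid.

# | Opening | Interest | Payment | End bal
1 | $46,603.83 | $1,119.00 | $17,430.40 | $30,292.43
2 | $30,292.43 | $1,119.00 | $17,430.40 | $13,981.03
3 | $13,981.03 | $1,119.00 | $15,100.03 | $0.00

$0.00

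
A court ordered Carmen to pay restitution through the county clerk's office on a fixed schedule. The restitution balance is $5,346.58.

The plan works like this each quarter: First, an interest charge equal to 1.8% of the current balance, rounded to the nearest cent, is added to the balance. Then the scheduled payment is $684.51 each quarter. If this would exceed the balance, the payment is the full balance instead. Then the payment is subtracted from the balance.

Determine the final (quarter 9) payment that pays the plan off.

Quarter 1: $5,346.58 +$96.24 interest = $5,442.82; pay $684.51 → $4,758.31
Quarter 2: $4,758.31 +$85.65 interest = $4,843.96; pay $684.51 → $4,159.45
Quarter 3: $4,159.45 +$74.87 interest = $4,234.32; pay $684.51 → $3,549.81
Quarter 4: $3,549.81 +$63.90 interest = $3,613.71; pay $684.51 → $2,929.20
Quarter 5: $2,929.20 +$52.73 interest = $2,981.93; pay $684.51 → $2,297.42
Quarter 6: $2,297.42 +$41.35 interest = $2,338.77; pay $684.51 → $1,654.26
Quarter 7: $1,654.26 +$29.78 interest = $1,684.04; pay $684.51 → $999.53
Quarter 8: $999.53 +$17.99 interest = $1,017.52; pay $684.51 → $333.01
Quarter 9: $333.01 +$5.99 interest = $339.00; pay $339.00 → $0.00

$339.00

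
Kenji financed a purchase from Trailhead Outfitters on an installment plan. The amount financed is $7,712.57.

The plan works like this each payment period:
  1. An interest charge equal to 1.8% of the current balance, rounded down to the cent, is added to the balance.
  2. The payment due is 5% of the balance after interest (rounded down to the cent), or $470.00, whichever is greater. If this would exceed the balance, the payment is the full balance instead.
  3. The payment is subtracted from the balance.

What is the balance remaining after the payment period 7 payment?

Payment period 1: opening $7,712.57; interest $138.82 → $7,851.39; payment $470.00; balance $7,381.39
Payment period 2: opening $7,381.39; interest $132.86 → $7,514.25; payment $470.00; balance $7,044.25
Payment period 3: opening $7,044.25; interest $126.79 → $7,171.04; payment $470.00; balance $6,701.04
Payment period 4: opening $6,701.04; interest $120.61 → $6,821.65; payment $470.00; balance $6,351.65
Payment period 5: opening $6,351.65; interest $114.32 → $6,465.97; payment $470.00; balance $5,995.97
Payment period 6: opening $5,995.97; interest $107.92 → $6,103.89; payment $470.00; balance $5,633.89
Payment period 7: opening $5,633.89; interest $101.41 → $5,735.30; payment $470.00; balance $5,265.30

$5,265.30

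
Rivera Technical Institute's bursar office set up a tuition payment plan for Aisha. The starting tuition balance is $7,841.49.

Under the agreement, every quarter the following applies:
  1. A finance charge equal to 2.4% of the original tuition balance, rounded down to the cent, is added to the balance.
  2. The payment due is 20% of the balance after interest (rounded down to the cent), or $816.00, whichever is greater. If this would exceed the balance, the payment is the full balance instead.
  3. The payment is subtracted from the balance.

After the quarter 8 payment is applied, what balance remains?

Quarter 1: opening $7,841.49; interest $188.19 → $8,029.68; payment $1,605.93; balance $6,423.75
Quarter 2: opening $6,423.75; interest $188.19 → $6,611.94; payment $1,322.38; balance $5,289.56
Quarter 3: opening $5,289.56; interest $188.19 → $5,477.75; payment $1,095.55; balance $4,382.20
Quarter 4: opening $4,382.20; interest $188.19 → $4,570.39; payment $914.07; balance $3,656.32
Quarter 5: opening $3,656.32; interest $188.19 → $3,844.51; payment $816.00; balance $3,028.51
Quarter 6: opening $3,028.51; interest $188.19 → $3,216.70; payment $816.00; balance $2,400.70
Quarter 7: opening $2,400.70; interest $188.19 → $2,588.89; payment $816.00; balance $1,772.89
Quarter 8: opening $1,772.89; interest $188.19 → $1,961.08; payment $816.00; balance $1,145.08

$1,145.08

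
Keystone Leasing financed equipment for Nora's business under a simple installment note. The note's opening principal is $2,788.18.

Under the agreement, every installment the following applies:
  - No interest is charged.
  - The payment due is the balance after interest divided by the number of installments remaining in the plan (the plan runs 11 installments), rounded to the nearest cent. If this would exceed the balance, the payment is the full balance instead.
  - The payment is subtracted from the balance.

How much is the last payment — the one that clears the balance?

Installment 1: $2,788.18 − $253.47 → $2,534.71
Installment 2: $2,534.71 − $253.47 → $2,281.24
Installment 3: $2,281.24 − $253.47 → $2,027.77
Installment 4: $2,027.77 − $253.47 → $1,774.30
Installment 5: $1,774.30 − $253.47 → $1,520.83
Installment 6: $1,520.83 − $253.47 → $1,267.36
Installment 7: $1,267.36 − $253.47 → $1,013.89
Installment 8: $1,013.89 − $253.47 → $760.42
Installment 9: $760.42 − $253.47 → $506.95
Installment 10: $506.95 − $253.48 → $253.47
Installment 11: $253.47 − $253.47 → $0.00

$253.47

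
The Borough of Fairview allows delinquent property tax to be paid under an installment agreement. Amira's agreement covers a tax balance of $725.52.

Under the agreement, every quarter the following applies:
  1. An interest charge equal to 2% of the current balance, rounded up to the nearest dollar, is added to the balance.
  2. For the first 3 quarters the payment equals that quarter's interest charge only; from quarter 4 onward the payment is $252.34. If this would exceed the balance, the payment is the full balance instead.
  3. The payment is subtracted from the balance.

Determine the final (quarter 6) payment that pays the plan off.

# | Opening | Interest | Payment | End bal
1 | $725.52 | $15.00 | $15.00 | $725.52
2 | $725.52 | $15.00 | $15.00 | $725.52
3 | $725.52 | $15.00 | $15.00 | $725.52
4 | $725.52 | $15.00 | $252.34 | $488.18
5 | $488.18 | $10.00 | $252.34 | $245.84
6 | $245.84 | $5.00 | $250.84 | $0.00

$250.84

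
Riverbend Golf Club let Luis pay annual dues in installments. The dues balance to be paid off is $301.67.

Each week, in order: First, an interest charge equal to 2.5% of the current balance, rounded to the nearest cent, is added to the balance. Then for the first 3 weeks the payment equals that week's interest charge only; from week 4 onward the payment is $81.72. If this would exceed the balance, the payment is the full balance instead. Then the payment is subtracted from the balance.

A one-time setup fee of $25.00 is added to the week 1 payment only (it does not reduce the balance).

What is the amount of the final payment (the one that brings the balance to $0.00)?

$75.37

Week 1: $301.67 +$7.54 interest = $309.21; pay $7.54 (+ $25.00 fee) → $301.67
Week 2: $301.67 +$7.54 interest = $309.21; pay $7.54 → $301.67
Week 3: $301.67 +$7.54 interest = $309.21; pay $7.54 → $301.67
Week 4: $301.67 +$7.54 interest = $309.21; pay $81.72 → $227.49
Week 5: $227.49 +$5.69 interest = $233.18; pay $81.72 → $151.46
Week 6: $151.46 +$3.79 interest = $155.25; pay $81.72 → $73.53
Week 7: $73.53 +$1.84 interest = $75.37; pay $75.37 → $0.00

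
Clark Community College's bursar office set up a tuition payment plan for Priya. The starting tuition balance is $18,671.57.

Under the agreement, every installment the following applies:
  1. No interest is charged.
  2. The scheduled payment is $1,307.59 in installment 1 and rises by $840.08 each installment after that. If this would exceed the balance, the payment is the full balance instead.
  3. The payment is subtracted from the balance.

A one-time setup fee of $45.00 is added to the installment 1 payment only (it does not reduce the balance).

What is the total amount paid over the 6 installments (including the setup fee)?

Installment 1: opening $18,671.57; payment $1,307.59 (+ $45.00 fee); balance $17,363.98
Installment 2: opening $17,363.98; payment $2,147.67; balance $15,216.31
Installment 3: opening $15,216.31; payment $2,987.75; balance $12,228.56
Installment 4: opening $12,228.56; payment $3,827.83; balance $8,400.73
Installment 5: opening $8,400.73; payment $4,667.91; balance $3,732.82
Installment 6: opening $3,732.82; payment $3,732.82; balance $0.00
Total paid: $18,716.57

$18,716.57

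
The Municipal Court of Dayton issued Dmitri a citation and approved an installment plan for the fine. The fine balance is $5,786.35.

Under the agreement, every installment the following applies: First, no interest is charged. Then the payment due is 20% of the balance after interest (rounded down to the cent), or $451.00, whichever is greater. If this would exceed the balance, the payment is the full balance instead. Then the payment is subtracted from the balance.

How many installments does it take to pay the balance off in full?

Installment 1: opening $5,786.35; payment $1,157.27; balance $4,629.08
Installment 2: opening $4,629.08; payment $925.81; balance $3,703.27
Installment 3: opening $3,703.27; payment $740.65; balance $2,962.62
Installment 4: opening $2,962.62; payment $592.52; balance $2,370.10
Installment 5: opening $2,370.10; payment $474.02; balance $1,896.08
Installment 6: opening $1,896.08; payment $451.00; balance $1,445.08
Installment 7: opening $1,445.08; payment $451.00; balance $994.08
Installment 8: opening $994.08; payment $451.00; balance $543.08
Installment 9: opening $543.08; payment $451.00; balance $92.08
Installment 10: opening $92.08; payment $92.08; balance $0.00
Balance reaches $0.00 in installment 10.

10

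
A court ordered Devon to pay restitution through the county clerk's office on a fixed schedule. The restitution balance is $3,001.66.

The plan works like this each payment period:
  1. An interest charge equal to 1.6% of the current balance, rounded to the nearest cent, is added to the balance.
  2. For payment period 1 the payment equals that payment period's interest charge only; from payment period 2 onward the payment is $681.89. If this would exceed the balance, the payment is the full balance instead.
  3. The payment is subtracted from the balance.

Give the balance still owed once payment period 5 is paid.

$404.70

# | Opening | Interest | Payment | End bal
1 | $3,001.66 | $48.03 | $48.03 | $3,001.66
2 | $3,001.66 | $48.03 | $681.89 | $2,367.80
3 | $2,367.80 | $37.88 | $681.89 | $1,723.79
4 | $1,723.79 | $27.58 | $681.89 | $1,069.48
5 | $1,069.48 | $17.11 | $681.89 | $404.70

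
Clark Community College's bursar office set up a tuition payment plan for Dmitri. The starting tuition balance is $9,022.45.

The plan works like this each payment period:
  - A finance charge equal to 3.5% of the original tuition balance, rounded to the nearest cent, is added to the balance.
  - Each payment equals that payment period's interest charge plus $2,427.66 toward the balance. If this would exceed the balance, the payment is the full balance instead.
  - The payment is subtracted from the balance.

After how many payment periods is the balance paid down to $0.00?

4

# | Opening | Interest | Payment | End bal
1 | $9,022.45 | $315.79 | $2,743.45 | $6,594.79
2 | $6,594.79 | $315.79 | $2,743.45 | $4,167.13
3 | $4,167.13 | $315.79 | $2,743.45 | $1,739.47
4 | $1,739.47 | $315.79 | $2,055.26 | $0.00
Balance reaches $0.00 in payment period 4.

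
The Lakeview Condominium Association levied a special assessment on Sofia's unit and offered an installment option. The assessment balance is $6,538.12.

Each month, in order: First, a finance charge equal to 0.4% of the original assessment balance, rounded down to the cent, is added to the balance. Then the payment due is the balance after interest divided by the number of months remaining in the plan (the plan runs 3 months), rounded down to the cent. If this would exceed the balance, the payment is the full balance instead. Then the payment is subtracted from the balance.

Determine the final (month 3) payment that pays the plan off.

$2,227.32

# | Opening | Interest | Payment | End bal
1 | $6,538.12 | $26.15 | $2,188.09 | $4,376.18
2 | $4,376.18 | $26.15 | $2,201.16 | $2,201.17
3 | $2,201.17 | $26.15 | $2,227.32 | $0.00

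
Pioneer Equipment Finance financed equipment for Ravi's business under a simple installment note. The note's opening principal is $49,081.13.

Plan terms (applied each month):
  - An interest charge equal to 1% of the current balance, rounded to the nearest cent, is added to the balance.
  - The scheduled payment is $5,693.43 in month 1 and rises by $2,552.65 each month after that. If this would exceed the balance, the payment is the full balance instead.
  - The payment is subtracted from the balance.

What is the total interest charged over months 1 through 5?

Month 1: $49,081.13 +$490.81 interest = $49,571.94; pay $5,693.43 → $43,878.51
Month 2: $43,878.51 +$438.79 interest = $44,317.30; pay $8,246.08 → $36,071.22
Month 3: $36,071.22 +$360.71 interest = $36,431.93; pay $10,798.73 → $25,633.20
Month 4: $25,633.20 +$256.33 interest = $25,889.53; pay $13,351.38 → $12,538.15
Month 5: $12,538.15 +$125.38 interest = $12,663.53; pay $12,663.53 → $0.00
Total interest: $490.81 + $438.79 + $360.71 + $256.33 + $125.38 = $1,672.02

$1,672.02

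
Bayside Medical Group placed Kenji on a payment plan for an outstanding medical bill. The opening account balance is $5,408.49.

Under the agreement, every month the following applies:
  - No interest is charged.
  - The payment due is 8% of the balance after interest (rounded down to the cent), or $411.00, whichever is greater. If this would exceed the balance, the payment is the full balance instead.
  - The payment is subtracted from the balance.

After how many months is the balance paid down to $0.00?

14

# | Opening | Payment | End bal
1 | $5,408.49 | $432.67 | $4,975.82
2 | $4,975.82 | $411.00 | $4,564.82
3 | $4,564.82 | $411.00 | $4,153.82
4 | $4,153.82 | $411.00 | $3,742.82
5 | $3,742.82 | $411.00 | $3,331.82
6 | $3,331.82 | $411.00 | $2,920.82
7 | $2,920.82 | $411.00 | $2,509.82
8 | $2,509.82 | $411.00 | $2,098.82
9 | $2,098.82 | $411.00 | $1,687.82
10 | $1,687.82 | $411.00 | $1,276.82
11 | $1,276.82 | $411.00 | $865.82
12 | $865.82 | $411.00 | $454.82
13 | $454.82 | $411.00 | $43.82
14 | $43.82 | $43.82 | $0.00
Balance reaches $0.00 in month 14.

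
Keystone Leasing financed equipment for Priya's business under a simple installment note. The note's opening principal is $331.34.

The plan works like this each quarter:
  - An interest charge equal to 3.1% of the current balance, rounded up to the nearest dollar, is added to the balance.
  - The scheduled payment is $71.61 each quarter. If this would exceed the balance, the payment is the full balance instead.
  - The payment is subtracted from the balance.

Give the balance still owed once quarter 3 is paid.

$143.51

# | Opening | Interest | Payment | End bal
1 | $331.34 | $11.00 | $71.61 | $270.73
2 | $270.73 | $9.00 | $71.61 | $208.12
3 | $208.12 | $7.00 | $71.61 | $143.51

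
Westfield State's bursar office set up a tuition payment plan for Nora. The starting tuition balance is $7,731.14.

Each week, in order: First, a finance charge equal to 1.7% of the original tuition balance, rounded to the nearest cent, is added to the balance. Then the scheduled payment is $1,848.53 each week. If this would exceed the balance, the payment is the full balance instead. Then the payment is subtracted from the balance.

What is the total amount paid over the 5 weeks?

Week 1: $7,731.14 +$131.43 interest = $7,862.57; pay $1,848.53 → $6,014.04
Week 2: $6,014.04 +$131.43 interest = $6,145.47; pay $1,848.53 → $4,296.94
Week 3: $4,296.94 +$131.43 interest = $4,428.37; pay $1,848.53 → $2,579.84
Week 4: $2,579.84 +$131.43 interest = $2,711.27; pay $1,848.53 → $862.74
Week 5: $862.74 +$131.43 interest = $994.17; pay $994.17 → $0.00
Total paid: $8,388.29

$8,388.29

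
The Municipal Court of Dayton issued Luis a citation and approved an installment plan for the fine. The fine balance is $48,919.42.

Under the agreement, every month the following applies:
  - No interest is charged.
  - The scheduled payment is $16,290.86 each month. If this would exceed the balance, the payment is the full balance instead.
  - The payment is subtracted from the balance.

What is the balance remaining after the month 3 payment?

Month 1: opening $48,919.42; payment $16,290.86; balance $32,628.56
Month 2: opening $32,628.56; payment $16,290.86; balance $16,337.70
Month 3: opening $16,337.70; payment $16,290.86; balance $46.84

$46.84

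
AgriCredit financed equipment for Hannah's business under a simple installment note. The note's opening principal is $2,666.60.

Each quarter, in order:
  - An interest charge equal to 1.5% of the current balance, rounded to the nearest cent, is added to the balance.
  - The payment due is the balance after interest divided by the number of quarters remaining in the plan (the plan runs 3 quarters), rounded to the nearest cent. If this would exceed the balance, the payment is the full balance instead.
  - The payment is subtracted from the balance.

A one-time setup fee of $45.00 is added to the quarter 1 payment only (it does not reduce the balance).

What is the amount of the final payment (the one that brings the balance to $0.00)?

Quarter 1: opening $2,666.60; interest $40.00 → $2,706.60; payment $902.20 (+ $45.00 fee); balance $1,804.40
Quarter 2: opening $1,804.40; interest $27.07 → $1,831.47; payment $915.74; balance $915.73
Quarter 3: opening $915.73; interest $13.74 → $929.47; payment $929.47; balance $0.00

$929.47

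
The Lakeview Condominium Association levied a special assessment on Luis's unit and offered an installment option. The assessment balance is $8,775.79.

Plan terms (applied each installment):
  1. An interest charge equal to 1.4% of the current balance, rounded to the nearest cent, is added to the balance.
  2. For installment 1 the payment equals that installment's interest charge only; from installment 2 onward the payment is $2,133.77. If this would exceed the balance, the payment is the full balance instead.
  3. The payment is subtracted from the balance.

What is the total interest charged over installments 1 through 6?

Installment 1: opening $8,775.79; interest $122.86 → $8,898.65; payment $122.86; balance $8,775.79
Installment 2: opening $8,775.79; interest $122.86 → $8,898.65; payment $2,133.77; balance $6,764.88
Installment 3: opening $6,764.88; interest $94.71 → $6,859.59; payment $2,133.77; balance $4,725.82
Installment 4: opening $4,725.82; interest $66.16 → $4,791.98; payment $2,133.77; balance $2,658.21
Installment 5: opening $2,658.21; interest $37.21 → $2,695.42; payment $2,133.77; balance $561.65
Installment 6: opening $561.65; interest $7.86 → $569.51; payment $569.51; balance $0.00
Total interest: $122.86 + $122.86 + $94.71 + $66.16 + $37.21 + $7.86 = $451.66

$451.66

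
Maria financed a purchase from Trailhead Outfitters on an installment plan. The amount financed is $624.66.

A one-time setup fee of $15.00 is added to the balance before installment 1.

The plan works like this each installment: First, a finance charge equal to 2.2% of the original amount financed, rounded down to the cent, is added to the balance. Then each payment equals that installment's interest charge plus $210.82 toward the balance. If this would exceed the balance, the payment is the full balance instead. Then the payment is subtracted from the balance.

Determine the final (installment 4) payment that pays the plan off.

Installment 1: opening $639.66; interest $13.74 → $653.40; payment $224.56; balance $428.84
Installment 2: opening $428.84; interest $13.74 → $442.58; payment $224.56; balance $218.02
Installment 3: opening $218.02; interest $13.74 → $231.76; payment $224.56; balance $7.20
Installment 4: opening $7.20; interest $13.74 → $20.94; payment $20.94; balance $0.00

$20.94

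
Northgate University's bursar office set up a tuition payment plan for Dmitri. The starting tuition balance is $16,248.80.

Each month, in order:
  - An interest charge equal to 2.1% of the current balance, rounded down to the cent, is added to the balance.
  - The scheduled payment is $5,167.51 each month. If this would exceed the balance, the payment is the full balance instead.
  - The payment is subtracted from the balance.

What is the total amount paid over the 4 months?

# | Opening | Interest | Payment | End bal
1 | $16,248.80 | $341.22 | $5,167.51 | $11,422.51
2 | $11,422.51 | $239.87 | $5,167.51 | $6,494.87
3 | $6,494.87 | $136.39 | $5,167.51 | $1,463.75
4 | $1,463.75 | $30.73 | $1,494.48 | $0.00
Total paid: $16,997.01

$16,997.01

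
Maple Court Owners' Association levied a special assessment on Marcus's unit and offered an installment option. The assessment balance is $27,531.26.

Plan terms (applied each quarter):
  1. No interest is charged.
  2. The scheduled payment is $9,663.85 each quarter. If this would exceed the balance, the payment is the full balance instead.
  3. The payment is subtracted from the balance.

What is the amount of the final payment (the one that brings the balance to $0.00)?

Quarter 1: $27,531.26 − $9,663.85 → $17,867.41
Quarter 2: $17,867.41 − $9,663.85 → $8,203.56
Quarter 3: $8,203.56 − $8,203.56 → $0.00

$8,203.56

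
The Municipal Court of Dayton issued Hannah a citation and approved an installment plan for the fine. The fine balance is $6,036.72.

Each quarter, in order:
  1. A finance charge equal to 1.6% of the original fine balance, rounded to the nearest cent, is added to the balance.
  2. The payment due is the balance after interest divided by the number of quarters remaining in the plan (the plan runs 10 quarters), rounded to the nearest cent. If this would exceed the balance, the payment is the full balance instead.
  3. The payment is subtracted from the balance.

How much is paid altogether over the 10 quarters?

$7,002.62

# | Opening | Interest | Payment | End bal
1 | $6,036.72 | $96.59 | $613.33 | $5,519.98
2 | $5,519.98 | $96.59 | $624.06 | $4,992.51
3 | $4,992.51 | $96.59 | $636.14 | $4,452.96
4 | $4,452.96 | $96.59 | $649.94 | $3,899.61
5 | $3,899.61 | $96.59 | $666.03 | $3,330.17
6 | $3,330.17 | $96.59 | $685.35 | $2,741.41
7 | $2,741.41 | $96.59 | $709.50 | $2,128.50
8 | $2,128.50 | $96.59 | $741.70 | $1,483.39
9 | $1,483.39 | $96.59 | $789.99 | $789.99
10 | $789.99 | $96.59 | $886.58 | $0.00
Total paid: $7,002.62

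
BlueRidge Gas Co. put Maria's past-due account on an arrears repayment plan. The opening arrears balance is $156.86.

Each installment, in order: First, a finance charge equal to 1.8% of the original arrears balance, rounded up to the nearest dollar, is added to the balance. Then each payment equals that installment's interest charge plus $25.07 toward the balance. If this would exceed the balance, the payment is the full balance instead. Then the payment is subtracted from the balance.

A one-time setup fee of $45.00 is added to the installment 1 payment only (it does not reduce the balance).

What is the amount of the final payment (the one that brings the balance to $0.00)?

$9.44

Installment 1: $156.86 +$3.00 interest = $159.86; pay $28.07 (+ $45.00 fee) → $131.79
Installment 2: $131.79 +$3.00 interest = $134.79; pay $28.07 → $106.72
Installment 3: $106.72 +$3.00 interest = $109.72; pay $28.07 → $81.65
Installment 4: $81.65 +$3.00 interest = $84.65; pay $28.07 → $56.58
Installment 5: $56.58 +$3.00 interest = $59.58; pay $28.07 → $31.51
Installment 6: $31.51 +$3.00 interest = $34.51; pay $28.07 → $6.44
Installment 7: $6.44 +$3.00 interest = $9.44; pay $9.44 → $0.00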